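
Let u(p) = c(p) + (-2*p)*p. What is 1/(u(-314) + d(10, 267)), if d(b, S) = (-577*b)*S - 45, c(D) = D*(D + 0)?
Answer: -1/1639231 ≈ -6.1004e-7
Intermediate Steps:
c(D) = D**2 (c(D) = D*D = D**2)
u(p) = -p**2 (u(p) = p**2 + (-2*p)*p = p**2 - 2*p**2 = -p**2)
d(b, S) = -45 - 577*S*b (d(b, S) = -577*S*b - 45 = -45 - 577*S*b)
1/(u(-314) + d(10, 267)) = 1/(-1*(-314)**2 + (-45 - 577*267*10)) = 1/(-1*98596 + (-45 - 1540590)) = 1/(-98596 - 1540635) = 1/(-1639231) = -1/1639231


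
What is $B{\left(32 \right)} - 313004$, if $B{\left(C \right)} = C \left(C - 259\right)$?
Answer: $-320268$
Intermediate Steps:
$B{\left(C \right)} = C \left(-259 + C\right)$
$B{\left(32 \right)} - 313004 = 32 \left(-259 + 32\right) - 313004 = 32 \left(-227\right) - 313004 = -7264 - 313004 = -320268$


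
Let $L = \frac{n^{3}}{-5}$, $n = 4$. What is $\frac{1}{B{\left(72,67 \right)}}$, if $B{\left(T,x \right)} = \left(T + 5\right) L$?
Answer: $- \frac{5}{4928} \approx -0.0010146$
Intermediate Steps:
$L = - \frac{64}{5}$ ($L = \frac{4^{3}}{-5} = 64 \left(- \frac{1}{5}\right) = - \frac{64}{5} \approx -12.8$)
$B{\left(T,x \right)} = -64 - \frac{64 T}{5}$ ($B{\left(T,x \right)} = \left(T + 5\right) \left(- \frac{64}{5}\right) = \left(5 + T\right) \left(- \frac{64}{5}\right) = -64 - \frac{64 T}{5}$)
$\frac{1}{B{\left(72,67 \right)}} = \frac{1}{-64 - \frac{4608}{5}} = \frac{1}{- \frac{4928}{5}} = - \frac{5}{4928}$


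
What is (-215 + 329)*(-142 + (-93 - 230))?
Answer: -53010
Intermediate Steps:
(-215 + 329)*(-142 + (-93 - 230)) = 114*(-142 - 323) = 114*(-465) = -53010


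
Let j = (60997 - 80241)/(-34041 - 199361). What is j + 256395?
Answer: 29921562517/116701 ≈ 2.5640e+5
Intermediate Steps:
j = 9622/116701 (j = -19244/(-233402) = -19244*(-1/233402) = 9622/116701 ≈ 0.082450)
j + 256395 = 9622/116701 + 256395 = 29921562517/116701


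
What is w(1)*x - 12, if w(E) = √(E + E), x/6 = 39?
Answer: -12 + 234*√2 ≈ 318.93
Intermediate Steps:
x = 234 (x = 6*39 = 234)
w(E) = √2*√E (w(E) = √(2*E) = √2*√E)
w(1)*x - 12 = (√2*√1)*234 - 12 = (√2*1)*234 - 12 = √2*234 - 12 = 234*√2 - 12 = -12 + 234*√2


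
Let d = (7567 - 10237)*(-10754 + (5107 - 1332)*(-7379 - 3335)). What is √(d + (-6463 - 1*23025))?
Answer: 16*√421944407 ≈ 3.2866e+5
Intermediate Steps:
d = 108017797680 (d = -2670*(-10754 + 3775*(-10714)) = -2670*(-10754 - 40445350) = -2670*(-40456104) = 108017797680)
√(d + (-6463 - 1*23025)) = √(108017797680 + (-6463 - 1*23025)) = √(108017797680 + (-6463 - 23025)) = √(108017797680 - 29488) = √108017768192 = 16*√421944407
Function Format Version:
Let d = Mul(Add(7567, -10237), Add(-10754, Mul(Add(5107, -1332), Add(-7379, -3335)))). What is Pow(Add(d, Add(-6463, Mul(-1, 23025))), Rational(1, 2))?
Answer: Mul(16, Pow(421944407, Rational(1, 2))) ≈ 3.2866e+5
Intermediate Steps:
d = 108017797680 (d = Mul(-2670, Add(-10754, Mul(3775, -10714))) = Mul(-2670, Add(-10754, -40445350)) = Mul(-2670, -40456104) = 108017797680)
Pow(Add(d, Add(-6463, Mul(-1, 23025))), Rational(1, 2)) = Pow(Add(108017797680, Add(-6463, Mul(-1, 23025))), Rational(1, 2)) = Pow(Add(108017797680, Add(-6463, -23025)), Rational(1, 2)) = Pow(Add(108017797680, -29488), Rational(1, 2)) = Pow(108017768192, Rational(1, 2)) = Mul(16, Pow(421944407, Rational(1, 2)))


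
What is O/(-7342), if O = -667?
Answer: 667/7342 ≈ 0.090847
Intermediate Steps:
O/(-7342) = -667/(-7342) = -667*(-1/7342) = 667/7342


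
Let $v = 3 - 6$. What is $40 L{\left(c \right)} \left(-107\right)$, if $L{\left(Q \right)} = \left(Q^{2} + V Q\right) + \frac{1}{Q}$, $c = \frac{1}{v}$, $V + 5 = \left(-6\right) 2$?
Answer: $- \frac{107000}{9} \approx -11889.0$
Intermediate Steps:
$v = -3$ ($v = 3 - 6 = -3$)
$V = -17$ ($V = -5 - 12 = -17$)
$c = - \frac{1}{3}$ ($c = \frac{1}{-3} = - \frac{1}{3} \approx -0.33333$)
$L{\left(Q \right)} = \frac{1}{Q} + Q^{2} - 17 Q$ ($L{\left(Q \right)} = \left(Q^{2} - 17 Q\right) + \frac{1}{Q} = \frac{1}{Q} + Q^{2} - 17 Q$)
$40 L{\left(c \right)} \left(-107\right) = 40 \frac{1 + \left(- \frac{1}{3}\right)^{2} \left(-17 - \frac{1}{3}\right)}{- \frac{1}{3}} \left(-107\right) = 40 \left(- 3 \left(1 + \frac{1}{9} \left(- \frac{52}{3}\right)\right)\right) \left(-107\right) = 40 \left(- 3 \left(1 - \frac{52}{27}\right)\right) \left(-107\right) = 40 \left(\left(-3\right) \left(- \frac{25}{27}\right)\right) \left(-107\right) = 40 \cdot \frac{25}{9} \left(-107\right) = \frac{1000}{9} \left(-107\right) = - \frac{107000}{9}$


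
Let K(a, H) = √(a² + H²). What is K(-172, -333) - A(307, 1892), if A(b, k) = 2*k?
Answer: -3784 + √140473 ≈ -3409.2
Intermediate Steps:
K(a, H) = √(H² + a²)
K(-172, -333) - A(307, 1892) = √((-333)² + (-172)²) - 2*1892 = √(110889 + 29584) - 1*3784 = √140473 - 3784 = -3784 + √140473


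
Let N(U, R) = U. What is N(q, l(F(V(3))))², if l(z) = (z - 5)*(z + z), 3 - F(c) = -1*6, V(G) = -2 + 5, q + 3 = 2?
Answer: 1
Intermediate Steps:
q = -1 (q = -3 + 2 = -1)
V(G) = 3
F(c) = 9 (F(c) = 3 - (-1)*6 = 3 - 1*(-6) = 3 + 6 = 9)
l(z) = 2*z*(-5 + z) (l(z) = (-5 + z)*(2*z) = 2*z*(-5 + z))
N(q, l(F(V(3))))² = (-1)² = 1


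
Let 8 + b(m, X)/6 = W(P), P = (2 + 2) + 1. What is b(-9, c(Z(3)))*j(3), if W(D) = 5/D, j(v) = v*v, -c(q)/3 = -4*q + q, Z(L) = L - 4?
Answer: -378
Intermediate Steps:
Z(L) = -4 + L
P = 5 (P = 4 + 1 = 5)
c(q) = 9*q (c(q) = -3*(-4*q + q) = -(-9)*q = 9*q)
j(v) = v²
b(m, X) = -42 (b(m, X) = -48 + 6*(5/5) = -48 + 6*(5*(⅕)) = -48 + 6*1 = -48 + 6 = -42)
b(-9, c(Z(3)))*j(3) = -42*3² = -42*9 = -378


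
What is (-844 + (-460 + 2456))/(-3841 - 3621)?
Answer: -576/3731 ≈ -0.15438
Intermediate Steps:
(-844 + (-460 + 2456))/(-3841 - 3621) = (-844 + 1996)/(-7462) = 1152*(-1/7462) = -576/3731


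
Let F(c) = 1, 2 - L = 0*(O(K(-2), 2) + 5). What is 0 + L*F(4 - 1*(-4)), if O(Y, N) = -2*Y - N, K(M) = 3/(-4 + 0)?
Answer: 2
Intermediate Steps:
K(M) = -¾ (K(M) = 3/(-4) = 3*(-¼) = -¾)
O(Y, N) = -N - 2*Y
L = 2 (L = 2 - 0*((-1*2 - 2*(-¾)) + 5) = 2 - 0*((-2 + 3/2) + 5) = 2 - 0*(-½ + 5) = 2 - 0*9/2 = 2 - 1*0 = 2 + 0 = 2)
0 + L*F(4 - 1*(-4)) = 0 + 2*1 = 0 + 2 = 2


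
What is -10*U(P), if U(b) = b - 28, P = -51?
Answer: 790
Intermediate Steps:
U(b) = -28 + b
-10*U(P) = -10*(-28 - 51) = -10*(-79) = 790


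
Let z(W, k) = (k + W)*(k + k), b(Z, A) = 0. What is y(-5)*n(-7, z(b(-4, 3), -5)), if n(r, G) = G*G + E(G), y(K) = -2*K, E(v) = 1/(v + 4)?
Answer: 675005/27 ≈ 25000.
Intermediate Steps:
E(v) = 1/(4 + v)
z(W, k) = 2*k*(W + k) (z(W, k) = (W + k)*(2*k) = 2*k*(W + k))
n(r, G) = G² + 1/(4 + G) (n(r, G) = G*G + 1/(4 + G) = G² + 1/(4 + G))
y(-5)*n(-7, z(b(-4, 3), -5)) = (-2*(-5))*((1 + (2*(-5)*(0 - 5))²*(4 + 2*(-5)*(0 - 5)))/(4 + 2*(-5)*(0 - 5))) = 10*((1 + (2*(-5)*(-5))²*(4 + 2*(-5)*(-5)))/(4 + 2*(-5)*(-5))) = 10*((1 + 50²*(4 + 50))/(4 + 50)) = 10*((1 + 2500*54)/54) = 10*((1 + 135000)/54) = 10*((1/54)*135001) = 10*(135001/54) = 675005/27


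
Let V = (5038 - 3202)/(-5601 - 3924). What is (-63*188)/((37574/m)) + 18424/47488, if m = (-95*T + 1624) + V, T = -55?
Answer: -109180448480803/50582118800 ≈ -2158.5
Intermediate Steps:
V = -612/3175 (V = 1836/(-9525) = 1836*(-1/9525) = -612/3175 ≈ -0.19276)
m = 21744963/3175 (m = (-95*(-55) + 1624) - 612/3175 = (5225 + 1624) - 612/3175 = 6849 - 612/3175 = 21744963/3175 ≈ 6848.8)
(-63*188)/((37574/m)) + 18424/47488 = (-63*188)/((37574/(21744963/3175))) + 18424/47488 = -11844/(37574*(3175/21744963)) + 18424*(1/47488) = -11844/119297450/21744963 + 329/848 = -11844*21744963/119297450 + 329/848 = -128773670886/59648725 + 329/848 = -109180448480803/50582118800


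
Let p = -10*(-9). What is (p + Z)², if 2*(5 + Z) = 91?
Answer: 68121/4 ≈ 17030.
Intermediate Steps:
Z = 81/2 (Z = -5 + (½)*91 = -5 + 91/2 = 81/2 ≈ 40.500)
p = 90
(p + Z)² = (90 + 81/2)² = (261/2)² = 68121/4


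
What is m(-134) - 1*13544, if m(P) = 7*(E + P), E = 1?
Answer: -14475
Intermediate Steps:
m(P) = 7 + 7*P (m(P) = 7*(1 + P) = 7 + 7*P)
m(-134) - 1*13544 = (7 + 7*(-134)) - 1*13544 = (7 - 938) - 13544 = -931 - 13544 = -14475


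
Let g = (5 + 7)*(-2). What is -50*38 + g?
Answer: -1924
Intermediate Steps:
g = -24 (g = 12*(-2) = -24)
-50*38 + g = -50*38 - 24 = -1900 - 24 = -1924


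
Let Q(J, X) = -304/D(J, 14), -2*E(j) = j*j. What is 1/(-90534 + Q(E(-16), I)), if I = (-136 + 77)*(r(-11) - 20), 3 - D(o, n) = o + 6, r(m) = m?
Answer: -125/11317054 ≈ -1.1045e-5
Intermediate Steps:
D(o, n) = -3 - o (D(o, n) = 3 - (o + 6) = 3 - (6 + o) = 3 + (-6 - o) = -3 - o)
I = 1829 (I = (-136 + 77)*(-11 - 20) = -59*(-31) = 1829)
E(j) = -j**2/2 (E(j) = -j*j/2 = -j**2/2)
Q(J, X) = -304/(-3 - J)
1/(-90534 + Q(E(-16), I)) = 1/(-90534 + 304/(3 - 1/2*(-16)**2)) = 1/(-90534 + 304/(3 - 1/2*256)) = 1/(-90534 + 304/(3 - 128)) = 1/(-90534 + 304/(-125)) = 1/(-90534 + 304*(-1/125)) = 1/(-90534 - 304/125) = 1/(-11317054/125) = -125/11317054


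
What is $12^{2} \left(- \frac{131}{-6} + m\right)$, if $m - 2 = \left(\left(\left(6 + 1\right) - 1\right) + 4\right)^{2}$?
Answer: $17832$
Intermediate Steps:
$m = 102$ ($m = 2 + \left(\left(\left(6 + 1\right) - 1\right) + 4\right)^{2} = 2 + \left(\left(7 - 1\right) + 4\right)^{2} = 2 + \left(6 + 4\right)^{2} = 2 + 10^{2} = 2 + 100 = 102$)
$12^{2} \left(- \frac{131}{-6} + m\right) = 12^{2} \left(- \frac{131}{-6} + 102\right) = 144 \left(\left(-131\right) \left(- \frac{1}{6}\right) + 102\right) = 144 \left(\frac{131}{6} + 102\right) = 144 \cdot \frac{743}{6} = 17832$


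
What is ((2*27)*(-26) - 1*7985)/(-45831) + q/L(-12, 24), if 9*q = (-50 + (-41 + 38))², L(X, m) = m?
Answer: 43589101/3299832 ≈ 13.209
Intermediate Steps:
q = 2809/9 (q = (-50 + (-41 + 38))²/9 = (-50 - 3)²/9 = (⅑)*(-53)² = (⅑)*2809 = 2809/9 ≈ 312.11)
((2*27)*(-26) - 1*7985)/(-45831) + q/L(-12, 24) = ((2*27)*(-26) - 1*7985)/(-45831) + (2809/9)/24 = (54*(-26) - 7985)*(-1/45831) + (2809/9)*(1/24) = (-1404 - 7985)*(-1/45831) + 2809/216 = -9389*(-1/45831) + 2809/216 = 9389/45831 + 2809/216 = 43589101/3299832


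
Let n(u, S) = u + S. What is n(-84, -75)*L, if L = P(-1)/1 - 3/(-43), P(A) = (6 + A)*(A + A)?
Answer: 67893/43 ≈ 1578.9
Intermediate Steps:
n(u, S) = S + u
P(A) = 2*A*(6 + A) (P(A) = (6 + A)*(2*A) = 2*A*(6 + A))
L = -427/43 (L = (2*(-1)*(6 - 1))/1 - 3/(-43) = (2*(-1)*5)*1 - 3*(-1/43) = -10*1 + 3/43 = -10 + 3/43 = -427/43 ≈ -9.9302)
n(-84, -75)*L = (-75 - 84)*(-427/43) = -159*(-427/43) = 67893/43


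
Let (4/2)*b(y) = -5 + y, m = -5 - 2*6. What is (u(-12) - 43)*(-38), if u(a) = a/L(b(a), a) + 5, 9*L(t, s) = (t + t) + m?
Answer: 22496/17 ≈ 1323.3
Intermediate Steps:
m = -17 (m = -5 - 12 = -17)
b(y) = -5/2 + y/2 (b(y) = (-5 + y)/2 = -5/2 + y/2)
L(t, s) = -17/9 + 2*t/9 (L(t, s) = ((t + t) - 17)/9 = (2*t - 17)/9 = (-17 + 2*t)/9 = -17/9 + 2*t/9)
u(a) = 5 + a/(-22/9 + a/9) (u(a) = a/(-17/9 + 2*(-5/2 + a/2)/9) + 5 = a/(-17/9 + (-5/9 + a/9)) + 5 = a/(-22/9 + a/9) + 5 = 5 + a/(-22/9 + a/9))
(u(-12) - 43)*(-38) = (2*(-55 + 7*(-12))/(-22 - 12) - 43)*(-38) = (2*(-55 - 84)/(-34) - 43)*(-38) = (2*(-1/34)*(-139) - 43)*(-38) = (139/17 - 43)*(-38) = -592/17*(-38) = 22496/17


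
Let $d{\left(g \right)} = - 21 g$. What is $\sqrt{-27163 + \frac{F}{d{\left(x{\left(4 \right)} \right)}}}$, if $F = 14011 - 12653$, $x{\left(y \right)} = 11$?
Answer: $\frac{i \sqrt{29586909}}{33} \approx 164.83 i$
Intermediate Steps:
$F = 1358$
$\sqrt{-27163 + \frac{F}{d{\left(x{\left(4 \right)} \right)}}} = \sqrt{-27163 + \frac{1358}{\left(-21\right) 11}} = \sqrt{-27163 + \frac{1358}{-231}} = \sqrt{-27163 + 1358 \left(- \frac{1}{231}\right)} = \sqrt{-27163 - \frac{194}{33}} = \sqrt{- \frac{896573}{33}} = \frac{i \sqrt{29586909}}{33}$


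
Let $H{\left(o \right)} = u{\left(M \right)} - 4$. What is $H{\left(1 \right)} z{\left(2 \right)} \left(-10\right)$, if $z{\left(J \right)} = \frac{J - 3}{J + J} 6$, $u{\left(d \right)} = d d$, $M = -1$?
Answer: $-45$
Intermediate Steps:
$u{\left(d \right)} = d^{2}$
$z{\left(J \right)} = \frac{3 \left(-3 + J\right)}{J}$ ($z{\left(J \right)} = \frac{-3 + J}{2 J} 6 = \frac{3 \left(-3 + J\right)}{J}$)
$H{\left(o \right)} = -3$ ($H{\left(o \right)} = \left(-1\right)^{2} - 4 = 1 - 4 = -3$)
$H{\left(1 \right)} z{\left(2 \right)} \left(-10\right) = - 3 \left(3 - \frac{9}{2}\right) \left(-10\right) = \left(-3\right) \left(- \frac{3}{2}\right) \left(-10\right) = \frac{9}{2} \left(-10\right) = -45$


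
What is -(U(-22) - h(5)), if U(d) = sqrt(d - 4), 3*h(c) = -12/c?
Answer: -4/5 - I*sqrt(26) ≈ -0.8 - 5.099*I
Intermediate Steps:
h(c) = -4/c (h(c) = (-12/c)/3 = -4/c)
U(d) = sqrt(-4 + d)
-(U(-22) - h(5)) = -(sqrt(-4 - 22) - (-4)/5) = -(sqrt(-26) - (-4)/5) = -(I*sqrt(26) - 1*(-4/5)) = -(I*sqrt(26) + 4/5) = -(4/5 + I*sqrt(26)) = -4/5 - I*sqrt(26)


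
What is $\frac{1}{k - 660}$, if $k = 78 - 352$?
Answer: $- \frac{1}{934} \approx -0.0010707$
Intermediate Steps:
$k = -274$
$\frac{1}{k - 660} = \frac{1}{-274 - 660} = \frac{1}{-934} = - \frac{1}{934}$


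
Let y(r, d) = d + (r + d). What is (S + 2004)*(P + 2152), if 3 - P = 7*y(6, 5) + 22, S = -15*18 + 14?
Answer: 3532708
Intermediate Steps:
S = -256 (S = -270 + 14 = -256)
y(r, d) = r + 2*d (y(r, d) = d + (d + r) = r + 2*d)
P = -131 (P = 3 - (7*(6 + 2*5) + 22) = 3 - (7*(6 + 10) + 22) = 3 - (7*16 + 22) = 3 - (112 + 22) = 3 - 1*134 = 3 - 134 = -131)
(S + 2004)*(P + 2152) = (-256 + 2004)*(-131 + 2152) = 1748*2021 = 3532708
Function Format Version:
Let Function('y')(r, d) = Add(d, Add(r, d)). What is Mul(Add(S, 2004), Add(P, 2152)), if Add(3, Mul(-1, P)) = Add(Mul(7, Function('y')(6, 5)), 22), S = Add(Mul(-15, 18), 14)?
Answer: 3532708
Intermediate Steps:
S = -256 (S = Add(-270, 14) = -256)
Function('y')(r, d) = Add(r, Mul(2, d)) (Function('y')(r, d) = Add(d, Add(d, r)) = Add(r, Mul(2, d)))
P = -131 (P = Add(3, Mul(-1, Add(Mul(7, Add(6, Mul(2, 5))), 22))) = Add(3, Mul(-1, Add(Mul(7, Add(6, 10)), 22))) = Add(3, Mul(-1, Add(Mul(7, 16), 22))) = Add(3, Mul(-1, Add(112, 22))) = Add(3, Mul(-1, 134)) = Add(3, -134) = -131)
Mul(Add(S, 2004), Add(P, 2152)) = Mul(Add(-256, 2004), Add(-131, 2152)) = Mul(1748, 2021) = 3532708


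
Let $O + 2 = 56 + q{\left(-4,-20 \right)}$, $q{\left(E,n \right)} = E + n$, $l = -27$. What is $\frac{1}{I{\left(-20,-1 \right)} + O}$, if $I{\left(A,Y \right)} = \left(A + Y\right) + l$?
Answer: $- \frac{1}{18} \approx -0.055556$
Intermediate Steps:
$I{\left(A,Y \right)} = -27 + A + Y$ ($I{\left(A,Y \right)} = \left(A + Y\right) - 27 = -27 + A + Y$)
$O = 30$ ($O = -2 + \left(56 - 24\right) = -2 + 32 = 30$)
$\frac{1}{I{\left(-20,-1 \right)} + O} = \frac{1}{\left(-27 - 20 - 1\right) + 30} = \frac{1}{-48 + 30} = \frac{1}{-18} = - \frac{1}{18}$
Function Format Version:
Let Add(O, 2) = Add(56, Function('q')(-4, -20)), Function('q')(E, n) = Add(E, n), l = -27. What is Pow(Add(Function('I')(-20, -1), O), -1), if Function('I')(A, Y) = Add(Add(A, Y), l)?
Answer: Rational(-1, 18) ≈ -0.055556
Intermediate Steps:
Function('I')(A, Y) = Add(-27, A, Y) (Function('I')(A, Y) = Add(Add(A, Y), -27) = Add(-27, A, Y))
O = 30 (O = Add(-2, Add(56, Add(-4, -20))) = Add(-2, Add(56, -24)) = Add(-2, 32) = 30)
Pow(Add(Function('I')(-20, -1), O), -1) = Pow(Add(Add(-27, -20, -1), 30), -1) = Pow(Add(-48, 30), -1) = Pow(-18, -1) = Rational(-1, 18)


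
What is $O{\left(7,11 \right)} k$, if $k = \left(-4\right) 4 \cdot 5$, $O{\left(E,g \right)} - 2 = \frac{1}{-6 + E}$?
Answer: $-240$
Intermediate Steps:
$O{\left(E,g \right)} = 2 + \frac{1}{-6 + E}$
$k = -80$ ($k = \left(-16\right) 5 = -80$)
$O{\left(7,11 \right)} k = \frac{-11 + 2 \cdot 7}{-6 + 7} \left(-80\right) = \frac{-11 + 14}{1} \left(-80\right) = 1 \cdot 3 \left(-80\right) = 3 \left(-80\right) = -240$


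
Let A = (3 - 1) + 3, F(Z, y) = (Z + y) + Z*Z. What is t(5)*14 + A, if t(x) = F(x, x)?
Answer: 495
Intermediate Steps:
F(Z, y) = Z + y + Z**2 (F(Z, y) = (Z + y) + Z**2 = Z + y + Z**2)
t(x) = x**2 + 2*x (t(x) = x + x + x**2 = x**2 + 2*x)
A = 5 (A = 2 + 3 = 5)
t(5)*14 + A = (5*(2 + 5))*14 + 5 = (5*7)*14 + 5 = 35*14 + 5 = 490 + 5 = 495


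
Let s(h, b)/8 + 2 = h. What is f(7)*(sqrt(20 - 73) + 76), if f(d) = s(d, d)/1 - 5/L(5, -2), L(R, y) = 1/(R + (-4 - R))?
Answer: 4560 + 60*I*sqrt(53) ≈ 4560.0 + 436.81*I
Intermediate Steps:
s(h, b) = -16 + 8*h
L(R, y) = -1/4 (L(R, y) = 1/(-4) = -1/4)
f(d) = 4 + 8*d (f(d) = (-16 + 8*d)/1 - 5/(-1/4) = (-16 + 8*d)*1 - 5*(-4) = (-16 + 8*d) + 20 = 4 + 8*d)
f(7)*(sqrt(20 - 73) + 76) = (4 + 8*7)*(sqrt(20 - 73) + 76) = (4 + 56)*(sqrt(-53) + 76) = 60*(I*sqrt(53) + 76) = 60*(76 + I*sqrt(53)) = 4560 + 60*I*sqrt(53)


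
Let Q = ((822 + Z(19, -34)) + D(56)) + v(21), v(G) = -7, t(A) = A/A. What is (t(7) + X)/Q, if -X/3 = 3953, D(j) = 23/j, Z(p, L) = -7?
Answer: -664048/45271 ≈ -14.668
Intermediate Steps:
t(A) = 1
X = -11859 (X = -3*3953 = -11859)
Q = 45271/56 (Q = ((822 - 7) + 23/56) - 7 = (815 + 23*(1/56)) - 7 = (815 + 23/56) - 7 = 45663/56 - 7 = 45271/56 ≈ 808.41)
(t(7) + X)/Q = (1 - 11859)/(45271/56) = -11858*56/45271 = -664048/45271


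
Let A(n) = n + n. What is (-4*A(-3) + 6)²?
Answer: 900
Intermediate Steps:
A(n) = 2*n
(-4*A(-3) + 6)² = (-8*(-3) + 6)² = (-4*(-6) + 6)² = (24 + 6)² = 30² = 900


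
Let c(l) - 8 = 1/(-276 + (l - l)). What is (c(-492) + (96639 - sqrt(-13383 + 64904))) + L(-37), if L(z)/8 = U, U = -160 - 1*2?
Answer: 26316875/276 - sqrt(51521) ≈ 95124.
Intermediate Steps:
c(l) = 2207/276 (c(l) = 8 + 1/(-276 + (l - l)) = 8 + 1/(-276 + 0) = 8 + 1/(-276) = 8 - 1/276 = 2207/276)
U = -162 (U = -160 - 2 = -162)
L(z) = -1296 (L(z) = 8*(-162) = -1296)
(c(-492) + (96639 - sqrt(-13383 + 64904))) + L(-37) = (2207/276 + (96639 - sqrt(-13383 + 64904))) - 1296 = (2207/276 + (96639 - sqrt(51521))) - 1296 = (26674571/276 - sqrt(51521)) - 1296 = 26316875/276 - sqrt(51521)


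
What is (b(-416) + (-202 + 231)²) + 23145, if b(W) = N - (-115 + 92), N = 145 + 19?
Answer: 24173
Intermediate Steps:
N = 164
b(W) = 187 (b(W) = 164 - (-115 + 92) = 164 - 1*(-23) = 164 + 23 = 187)
(b(-416) + (-202 + 231)²) + 23145 = (187 + (-202 + 231)²) + 23145 = (187 + 29²) + 23145 = (187 + 841) + 23145 = 1028 + 23145 = 24173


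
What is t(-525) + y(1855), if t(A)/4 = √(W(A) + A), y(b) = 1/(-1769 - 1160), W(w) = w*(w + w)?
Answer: -1/2929 + 20*√22029 ≈ 2968.4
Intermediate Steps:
W(w) = 2*w² (W(w) = w*(2*w) = 2*w²)
y(b) = -1/2929 (y(b) = 1/(-2929) = -1/2929)
t(A) = 4*√(A + 2*A²) (t(A) = 4*√(2*A² + A) = 4*√(A + 2*A²))
t(-525) + y(1855) = 4*√(-525*(1 + 2*(-525))) - 1/2929 = 4*√(-525*(1 - 1050)) - 1/2929 = 4*√(-525*(-1049)) - 1/2929 = 4*√550725 - 1/2929 = 4*(5*√22029) - 1/2929 = 20*√22029 - 1/2929 = -1/2929 + 20*√22029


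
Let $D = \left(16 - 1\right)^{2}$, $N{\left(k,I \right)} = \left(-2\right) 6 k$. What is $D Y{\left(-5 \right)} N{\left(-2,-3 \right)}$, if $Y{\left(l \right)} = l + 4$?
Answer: $-5400$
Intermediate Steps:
$Y{\left(l \right)} = 4 + l$
$N{\left(k,I \right)} = - 12 k$
$D = 225$ ($D = 15^{2} = 225$)
$D Y{\left(-5 \right)} N{\left(-2,-3 \right)} = 225 \left(4 - 5\right) \left(\left(-12\right) \left(-2\right)\right) = 225 \left(\left(-1\right) 24\right) = 225 \left(-24\right) = -5400$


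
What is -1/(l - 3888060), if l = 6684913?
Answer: -1/2796853 ≈ -3.5754e-7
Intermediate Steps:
-1/(l - 3888060) = -1/(6684913 - 3888060) = -1/2796853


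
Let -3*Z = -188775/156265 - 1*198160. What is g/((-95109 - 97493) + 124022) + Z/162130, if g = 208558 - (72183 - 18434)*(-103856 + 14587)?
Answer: -2431322118886793461/34749821287620 ≈ -69967.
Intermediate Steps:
Z = 6193132235/93759 (Z = -(-188775/156265 - 1*198160)/3 = -(-188775*1/156265 - 198160)/3 = -(-37755/31253 - 198160)/3 = -1/3*(-6193132235/31253) = 6193132235/93759 ≈ 66054.)
g = 4798328039 (g = 208558 - 53749*(-89269) = 208558 - 1*(-4798119481) = 208558 + 4798119481 = 4798328039)
g/((-95109 - 97493) + 124022) + Z/162130 = 4798328039/((-95109 - 97493) + 124022) + (6193132235/93759)/162130 = 4798328039/(-192602 + 124022) + (6193132235/93759)*(1/162130) = 4798328039/(-68580) + 1238626447/3040229334 = 4798328039*(-1/68580) + 1238626447/3040229334 = -4798328039/68580 + 1238626447/3040229334 = -2431322118886793461/34749821287620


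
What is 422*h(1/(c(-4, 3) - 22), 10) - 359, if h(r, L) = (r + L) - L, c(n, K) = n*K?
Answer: -6314/17 ≈ -371.41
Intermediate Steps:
c(n, K) = K*n
h(r, L) = r (h(r, L) = (L + r) - L = r)
422*h(1/(c(-4, 3) - 22), 10) - 359 = 422/(3*(-4) - 22) - 359 = 422/(-12 - 22) - 359 = 422/(-34) - 359 = 422*(-1/34) - 359 = -211/17 - 359 = -6314/17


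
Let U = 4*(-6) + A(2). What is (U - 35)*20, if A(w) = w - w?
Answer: -1180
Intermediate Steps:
A(w) = 0
U = -24 (U = 4*(-6) + 0 = -24 + 0 = -24)
(U - 35)*20 = (-24 - 35)*20 = -59*20 = -1180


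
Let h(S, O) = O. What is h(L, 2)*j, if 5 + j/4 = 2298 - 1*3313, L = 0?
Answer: -8160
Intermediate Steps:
j = -4080 (j = -20 + 4*(2298 - 1*3313) = -20 + 4*(2298 - 3313) = -20 + 4*(-1015) = -20 - 4060 = -4080)
h(L, 2)*j = 2*(-4080) = -8160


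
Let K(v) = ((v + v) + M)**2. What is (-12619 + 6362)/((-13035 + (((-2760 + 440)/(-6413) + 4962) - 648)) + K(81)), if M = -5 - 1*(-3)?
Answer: -40126141/108247347 ≈ -0.37069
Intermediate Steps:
M = -2 (M = -5 + 3 = -2)
K(v) = (-2 + 2*v)**2 (K(v) = ((v + v) - 2)**2 = (2*v - 2)**2 = (-2 + 2*v)**2)
(-12619 + 6362)/((-13035 + (((-2760 + 440)/(-6413) + 4962) - 648)) + K(81)) = (-12619 + 6362)/((-13035 + (((-2760 + 440)/(-6413) + 4962) - 648)) + 4*(-1 + 81)**2) = -6257/((-13035 + ((-2320*(-1/6413) + 4962) - 648)) + 4*80**2) = -6257/((-13035 + ((2320/6413 + 4962) - 648)) + 4*6400) = -6257/((-13035 + (31823626/6413 - 648)) + 25600) = -6257/((-13035 + 27668002/6413) + 25600) = -6257/(-55925453/6413 + 25600) = -6257/108247347/6413 = -6257*6413/108247347 = -40126141/108247347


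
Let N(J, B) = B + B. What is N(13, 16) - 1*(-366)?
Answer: 398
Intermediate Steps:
N(J, B) = 2*B
N(13, 16) - 1*(-366) = 2*16 - 1*(-366) = 32 + 366 = 398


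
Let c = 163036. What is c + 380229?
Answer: 543265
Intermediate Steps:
c + 380229 = 163036 + 380229 = 543265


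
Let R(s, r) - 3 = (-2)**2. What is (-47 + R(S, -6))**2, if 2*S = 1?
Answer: 1600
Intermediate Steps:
S = 1/2 (S = (1/2)*1 = 1/2 ≈ 0.50000)
R(s, r) = 7 (R(s, r) = 3 + (-2)**2 = 3 + 4 = 7)
(-47 + R(S, -6))**2 = (-47 + 7)**2 = (-40)**2 = 1600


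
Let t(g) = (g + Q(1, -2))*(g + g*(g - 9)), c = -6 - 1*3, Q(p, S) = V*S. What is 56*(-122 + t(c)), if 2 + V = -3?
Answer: 1736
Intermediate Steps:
V = -5 (V = -2 - 3 = -5)
Q(p, S) = -5*S
c = -9 (c = -6 - 3 = -9)
t(g) = (10 + g)*(g + g*(-9 + g)) (t(g) = (g - 5*(-2))*(g + g*(g - 9)) = (g + 10)*(g + g*(-9 + g)) = (10 + g)*(g + g*(-9 + g)))
56*(-122 + t(c)) = 56*(-122 - 9*(-80 + (-9)² + 2*(-9))) = 56*(-122 - 9*(-80 + 81 - 18)) = 56*(-122 - 9*(-17)) = 56*(-122 + 153) = 56*31 = 1736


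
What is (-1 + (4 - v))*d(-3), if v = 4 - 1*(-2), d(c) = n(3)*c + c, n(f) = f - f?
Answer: 9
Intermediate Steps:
n(f) = 0
d(c) = c (d(c) = 0*c + c = 0 + c = c)
v = 6 (v = 4 + 2 = 6)
(-1 + (4 - v))*d(-3) = (-1 + (4 - 1*6))*(-3) = (-1 + (4 - 6))*(-3) = (-1 - 2)*(-3) = -3*(-3) = 9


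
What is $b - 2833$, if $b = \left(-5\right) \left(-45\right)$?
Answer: $-2608$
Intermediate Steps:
$b = 225$
$b - 2833 = 225 - 2833 = -2608$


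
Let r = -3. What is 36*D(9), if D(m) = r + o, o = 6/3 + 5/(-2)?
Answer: -126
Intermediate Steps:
o = -1/2 (o = 6*(1/3) + 5*(-1/2) = 2 - 5/2 = -1/2 ≈ -0.50000)
D(m) = -7/2 (D(m) = -3 - 1/2 = -7/2)
36*D(9) = 36*(-7/2) = -126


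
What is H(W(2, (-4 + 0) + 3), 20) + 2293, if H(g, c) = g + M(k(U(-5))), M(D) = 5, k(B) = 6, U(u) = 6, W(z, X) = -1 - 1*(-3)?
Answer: 2300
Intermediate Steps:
W(z, X) = 2 (W(z, X) = -1 + 3 = 2)
H(g, c) = 5 + g (H(g, c) = g + 5 = 5 + g)
H(W(2, (-4 + 0) + 3), 20) + 2293 = (5 + 2) + 2293 = 7 + 2293 = 2300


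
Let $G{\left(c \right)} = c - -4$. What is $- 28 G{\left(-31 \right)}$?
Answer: $756$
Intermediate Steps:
$G{\left(c \right)} = 4 + c$ ($G{\left(c \right)} = c + 4 = 4 + c$)
$- 28 G{\left(-31 \right)} = - 28 \left(4 - 31\right) = \left(-28\right) \left(-27\right) = 756$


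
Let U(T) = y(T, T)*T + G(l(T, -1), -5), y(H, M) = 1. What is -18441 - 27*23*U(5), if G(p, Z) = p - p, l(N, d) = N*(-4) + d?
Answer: -21546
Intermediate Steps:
l(N, d) = d - 4*N (l(N, d) = -4*N + d = d - 4*N)
G(p, Z) = 0
U(T) = T (U(T) = 1*T + 0 = T + 0 = T)
-18441 - 27*23*U(5) = -18441 - 27*23*5 = -18441 - 621*5 = -18441 - 1*3105 = -18441 - 3105 = -21546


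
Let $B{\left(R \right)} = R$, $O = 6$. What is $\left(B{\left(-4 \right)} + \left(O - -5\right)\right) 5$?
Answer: $35$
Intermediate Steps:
$\left(B{\left(-4 \right)} + \left(O - -5\right)\right) 5 = \left(-4 + \left(6 - -5\right)\right) 5 = \left(-4 + \left(6 + 5\right)\right) 5 = \left(-4 + 11\right) 5 = 7 \cdot 5 = 35$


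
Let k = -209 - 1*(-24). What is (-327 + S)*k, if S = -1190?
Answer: 280645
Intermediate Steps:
k = -185 (k = -209 + 24 = -185)
(-327 + S)*k = (-327 - 1190)*(-185) = -1517*(-185) = 280645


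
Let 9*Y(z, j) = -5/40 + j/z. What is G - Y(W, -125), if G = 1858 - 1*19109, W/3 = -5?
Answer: -3726413/216 ≈ -17252.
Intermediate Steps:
W = -15 (W = 3*(-5) = -15)
Y(z, j) = -1/72 + j/(9*z) (Y(z, j) = (-5/40 + j/z)/9 = (-5*1/40 + j/z)/9 = (-1/8 + j/z)/9 = -1/72 + j/(9*z))
G = -17251 (G = 1858 - 19109 = -17251)
G - Y(W, -125) = -17251 - (-1*(-15) + 8*(-125))/(72*(-15)) = -17251 - (-1)*(15 - 1000)/(72*15) = -17251 - (-1)*(-985)/(72*15) = -17251 - 1*197/216 = -17251 - 197/216 = -3726413/216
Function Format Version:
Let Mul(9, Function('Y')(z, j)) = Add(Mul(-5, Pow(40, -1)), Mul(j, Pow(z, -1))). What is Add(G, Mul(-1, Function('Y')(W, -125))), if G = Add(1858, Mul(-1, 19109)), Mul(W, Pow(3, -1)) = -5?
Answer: Rational(-3726413, 216) ≈ -17252.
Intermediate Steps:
W = -15 (W = Mul(3, -5) = -15)
Function('Y')(z, j) = Add(Rational(-1, 72), Mul(Rational(1, 9), j, Pow(z, -1))) (Function('Y')(z, j) = Mul(Rational(1, 9), Add(Mul(-5, Pow(40, -1)), Mul(j, Pow(z, -1)))) = Mul(Rational(1, 9), Add(Mul(-5, Rational(1, 40)), Mul(j, Pow(z, -1)))) = Mul(Rational(1, 9), Add(Rational(-1, 8), Mul(j, Pow(z, -1)))) = Add(Rational(-1, 72), Mul(Rational(1, 9), j, Pow(z, -1))))
G = -17251 (G = Add(1858, -19109) = -17251)
Add(G, Mul(-1, Function('Y')(W, -125))) = Add(-17251, Mul(-1, Mul(Rational(1, 72), Pow(-15, -1), Add(Mul(-1, -15), Mul(8, -125))))) = Add(-17251, Mul(-1, Mul(Rational(1, 72), Rational(-1, 15), Add(15, -1000)))) = Add(-17251, Mul(-1, Mul(Rational(1, 72), Rational(-1, 15), -985))) = Add(-17251, Mul(-1, Rational(197, 216))) = Add(-17251, Rational(-197, 216)) = Rational(-3726413, 216)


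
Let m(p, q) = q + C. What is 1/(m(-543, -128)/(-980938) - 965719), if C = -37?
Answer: -980938/947310464257 ≈ -1.0355e-6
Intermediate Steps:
m(p, q) = -37 + q (m(p, q) = q - 37 = -37 + q)
1/(m(-543, -128)/(-980938) - 965719) = 1/((-37 - 128)/(-980938) - 965719) = 1/(-165*(-1/980938) - 965719) = 1/(165/980938 - 965719) = 1/(-947310464257/980938) = -980938/947310464257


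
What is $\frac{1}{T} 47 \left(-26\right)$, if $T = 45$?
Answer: $- \frac{1222}{45} \approx -27.156$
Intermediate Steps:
$\frac{1}{T} 47 \left(-26\right) = \frac{1}{45} \cdot 47 \left(-26\right) = \frac{47}{45} \left(-26\right) = - \frac{1222}{45}$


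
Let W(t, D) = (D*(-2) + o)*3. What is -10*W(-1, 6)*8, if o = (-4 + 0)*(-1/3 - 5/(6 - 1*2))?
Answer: 1360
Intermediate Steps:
o = 19/3 (o = -4*(-1*1/3 - 5/(6 - 2)) = -4*(-1/3 - 5/4) = -4*(-19/12) = 19/3 ≈ 6.3333)
W(t, D) = 19 - 6*D (W(t, D) = (D*(-2) + 19/3)*3 = (-2*D + 19/3)*3 = (19/3 - 2*D)*3 = 19 - 6*D)
-10*W(-1, 6)*8 = -10*(19 - 6*6)*8 = -10*(19 - 36)*8 = -10*(-17)*8 = 170*8 = 1360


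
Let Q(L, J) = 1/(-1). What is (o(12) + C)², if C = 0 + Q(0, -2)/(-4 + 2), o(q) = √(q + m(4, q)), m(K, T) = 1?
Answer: 53/4 + √13 ≈ 16.856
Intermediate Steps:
o(q) = √(1 + q) (o(q) = √(q + 1) = √(1 + q))
Q(L, J) = -1
C = ½ (C = 0 - 1/(-4 + 2) = 0 - 1/(-2) = 0 - 1*(-½) = 0 + ½ = ½ ≈ 0.50000)
(o(12) + C)² = (√(1 + 12) + ½)² = (√13 + ½)² = (½ + √13)²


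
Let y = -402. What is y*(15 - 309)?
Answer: 118188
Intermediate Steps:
y*(15 - 309) = -402*(15 - 309) = -402*(-294) = 118188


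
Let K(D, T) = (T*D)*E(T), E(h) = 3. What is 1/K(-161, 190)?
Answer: -1/91770 ≈ -1.0897e-5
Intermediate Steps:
K(D, T) = 3*D*T (K(D, T) = (T*D)*3 = (D*T)*3 = 3*D*T)
1/K(-161, 190) = 1/(3*(-161)*190) = 1/(-91770) = -1/91770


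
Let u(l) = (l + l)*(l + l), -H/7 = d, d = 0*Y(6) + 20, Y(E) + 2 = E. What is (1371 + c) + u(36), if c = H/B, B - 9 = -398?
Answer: 2550035/389 ≈ 6555.4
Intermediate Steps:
Y(E) = -2 + E
B = -389 (B = 9 - 398 = -389)
d = 20 (d = 0*(-2 + 6) + 20 = 0*4 + 20 = 0 + 20 = 20)
H = -140 (H = -7*20 = -140)
u(l) = 4*l² (u(l) = (2*l)*(2*l) = 4*l²)
c = 140/389 (c = -140/(-389) = -140*(-1/389) = 140/389 ≈ 0.35990)
(1371 + c) + u(36) = (1371 + 140/389) + 4*36² = 533459/389 + 4*1296 = 533459/389 + 5184 = 2550035/389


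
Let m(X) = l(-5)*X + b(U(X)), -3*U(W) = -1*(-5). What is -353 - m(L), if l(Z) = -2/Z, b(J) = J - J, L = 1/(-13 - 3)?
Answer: -14119/40 ≈ -352.98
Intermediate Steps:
U(W) = -5/3 (U(W) = -(-1)*(-5)/3 = -⅓*5 = -5/3)
L = -1/16 (L = 1/(-16) = -1/16 ≈ -0.062500)
b(J) = 0
m(X) = 2*X/5 (m(X) = (-2/(-5))*X + 0 = (-2*(-⅕))*X + 0 = 2*X/5 + 0 = 2*X/5)
-353 - m(L) = -353 - 2*(-1)/(5*16) = -353 - 1*(-1/40) = -353 + 1/40 = -14119/40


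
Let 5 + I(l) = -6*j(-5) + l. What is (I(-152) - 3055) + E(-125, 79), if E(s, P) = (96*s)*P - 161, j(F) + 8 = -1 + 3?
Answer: -951337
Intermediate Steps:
j(F) = -6 (j(F) = -8 + (-1 + 3) = -8 + 2 = -6)
E(s, P) = -161 + 96*P*s (E(s, P) = 96*P*s - 161 = -161 + 96*P*s)
I(l) = 31 + l (I(l) = -5 + (-6*(-6) + l) = -5 + (36 + l) = 31 + l)
(I(-152) - 3055) + E(-125, 79) = ((31 - 152) - 3055) + (-161 + 96*79*(-125)) = (-121 - 3055) + (-161 - 948000) = -3176 - 948161 = -951337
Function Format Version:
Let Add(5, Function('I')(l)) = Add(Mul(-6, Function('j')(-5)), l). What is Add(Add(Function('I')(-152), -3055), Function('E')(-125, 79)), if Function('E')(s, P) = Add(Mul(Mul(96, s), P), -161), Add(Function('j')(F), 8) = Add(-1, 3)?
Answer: -951337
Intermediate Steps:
Function('j')(F) = -6 (Function('j')(F) = Add(-8, Add(-1, 3)) = Add(-8, 2) = -6)
Function('E')(s, P) = Add(-161, Mul(96, P, s)) (Function('E')(s, P) = Add(Mul(96, P, s), -161) = Add(-161, Mul(96, P, s)))
Function('I')(l) = Add(31, l) (Function('I')(l) = Add(-5, Add(Mul(-6, -6), l)) = Add(-5, Add(36, l)) = Add(31, l))
Add(Add(Function('I')(-152), -3055), Function('E')(-125, 79)) = Add(Add(Add(31, -152), -3055), Add(-161, Mul(96, 79, -125))) = Add(Add(-121, -3055), Add(-161, -948000)) = Add(-3176, -948161) = -951337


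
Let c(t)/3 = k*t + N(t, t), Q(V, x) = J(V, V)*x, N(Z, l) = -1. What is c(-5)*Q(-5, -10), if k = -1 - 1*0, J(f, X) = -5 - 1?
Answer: 720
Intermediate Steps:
J(f, X) = -6
Q(V, x) = -6*x
k = -1 (k = -1 + 0 = -1)
c(t) = -3 - 3*t (c(t) = 3*(-t - 1) = 3*(-1 - t) = -3 - 3*t)
c(-5)*Q(-5, -10) = (-3 - 3*(-5))*(-6*(-10)) = (-3 + 15)*60 = 12*60 = 720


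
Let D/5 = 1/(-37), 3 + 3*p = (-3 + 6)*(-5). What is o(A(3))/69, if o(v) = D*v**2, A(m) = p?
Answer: -60/851 ≈ -0.070505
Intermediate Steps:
p = -6 (p = -1 + ((-3 + 6)*(-5))/3 = -1 + (3*(-5))/3 = -1 + (1/3)*(-15) = -1 - 5 = -6)
A(m) = -6
D = -5/37 (D = 5/(-37) = 5*(-1/37) = -5/37 ≈ -0.13514)
o(v) = -5*v**2/37
o(A(3))/69 = (-5/37*(-6)**2)/69 = (-5/37*36)/69 = (1/69)*(-180/37) = -60/851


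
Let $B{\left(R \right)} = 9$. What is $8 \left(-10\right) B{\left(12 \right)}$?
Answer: $-720$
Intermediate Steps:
$8 \left(-10\right) B{\left(12 \right)} = 8 \left(-10\right) 9 = \left(-80\right) 9 = -720$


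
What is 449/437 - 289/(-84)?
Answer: 164009/36708 ≈ 4.4679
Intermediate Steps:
449/437 - 289/(-84) = 449*(1/437) - 289*(-1/84) = 449/437 + 289/84 = 164009/36708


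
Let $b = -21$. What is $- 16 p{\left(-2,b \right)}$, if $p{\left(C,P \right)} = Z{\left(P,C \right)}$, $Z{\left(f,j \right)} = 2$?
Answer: $-32$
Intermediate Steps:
$p{\left(C,P \right)} = 2$
$- 16 p{\left(-2,b \right)} = \left(-16\right) 2 = -32$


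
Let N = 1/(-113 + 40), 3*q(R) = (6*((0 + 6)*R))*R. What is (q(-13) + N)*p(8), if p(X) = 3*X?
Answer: 3553032/73 ≈ 48672.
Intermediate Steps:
q(R) = 12*R**2 (q(R) = ((6*((0 + 6)*R))*R)/3 = ((6*(6*R))*R)/3 = ((36*R)*R)/3 = (36*R**2)/3 = 12*R**2)
N = -1/73 (N = 1/(-73) = -1/73 ≈ -0.013699)
(q(-13) + N)*p(8) = (12*(-13)**2 - 1/73)*(3*8) = (12*169 - 1/73)*24 = (2028 - 1/73)*24 = (148043/73)*24 = 3553032/73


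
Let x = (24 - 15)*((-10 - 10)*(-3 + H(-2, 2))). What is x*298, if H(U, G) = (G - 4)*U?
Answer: -53640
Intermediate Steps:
H(U, G) = U*(-4 + G) (H(U, G) = (-4 + G)*U = U*(-4 + G))
x = -180 (x = (24 - 15)*((-10 - 10)*(-3 - 2*(-4 + 2))) = 9*(-20*(-3 - 2*(-2))) = 9*(-20*(-3 + 4)) = 9*(-20*1) = 9*(-20) = -180)
x*298 = -180*298 = -53640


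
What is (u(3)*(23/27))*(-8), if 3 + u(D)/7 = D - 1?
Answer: 1288/27 ≈ 47.704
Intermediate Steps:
u(D) = -28 + 7*D (u(D) = -21 + 7*(D - 1) = -21 + 7*(-1 + D) = -21 + (-7 + 7*D) = -28 + 7*D)
(u(3)*(23/27))*(-8) = ((-28 + 7*3)*(23/27))*(-8) = ((-28 + 21)*(23*(1/27)))*(-8) = -7*23/27*(-8) = -161/27*(-8) = 1288/27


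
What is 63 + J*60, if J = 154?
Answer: 9303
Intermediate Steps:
63 + J*60 = 63 + 154*60 = 63 + 9240 = 9303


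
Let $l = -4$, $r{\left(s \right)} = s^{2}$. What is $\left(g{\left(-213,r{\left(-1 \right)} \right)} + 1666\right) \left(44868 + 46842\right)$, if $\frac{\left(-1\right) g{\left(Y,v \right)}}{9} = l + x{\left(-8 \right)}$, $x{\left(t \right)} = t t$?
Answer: $103265460$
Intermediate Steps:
$x{\left(t \right)} = t^{2}$
$g{\left(Y,v \right)} = -540$ ($g{\left(Y,v \right)} = - 9 \left(-4 + \left(-8\right)^{2}\right) = - 9 \left(-4 + 64\right) = \left(-9\right) 60 = -540$)
$\left(g{\left(-213,r{\left(-1 \right)} \right)} + 1666\right) \left(44868 + 46842\right) = \left(-540 + 1666\right) \left(44868 + 46842\right) = 1126 \cdot 91710 = 103265460$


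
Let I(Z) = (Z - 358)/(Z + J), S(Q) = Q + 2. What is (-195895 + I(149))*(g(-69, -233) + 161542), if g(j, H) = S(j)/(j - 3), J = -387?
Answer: -542274041105891/17136 ≈ -3.1645e+10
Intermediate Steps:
S(Q) = 2 + Q
I(Z) = (-358 + Z)/(-387 + Z) (I(Z) = (Z - 358)/(Z - 387) = (-358 + Z)/(-387 + Z))
g(j, H) = (2 + j)/(-3 + j) (g(j, H) = (2 + j)/(j - 3) = (2 + j)/(-3 + j))
(-195895 + I(149))*(g(-69, -233) + 161542) = (-195895 + (-358 + 149)/(-387 + 149))*((2 - 69)/(-3 - 69) + 161542) = (-195895 - 209/(-238))*(-67/(-72) + 161542) = (-195895 - 1/238*(-209))*(-1/72*(-67) + 161542) = (-195895 + 209/238)*(67/72 + 161542) = -46622801/238*11631091/72 = -542274041105891/17136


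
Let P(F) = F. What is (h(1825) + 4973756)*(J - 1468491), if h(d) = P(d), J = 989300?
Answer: -2384253634971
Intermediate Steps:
h(d) = d
(h(1825) + 4973756)*(J - 1468491) = (1825 + 4973756)*(989300 - 1468491) = 4975581*(-479191) = -2384253634971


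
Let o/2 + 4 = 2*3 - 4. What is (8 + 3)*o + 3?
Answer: -41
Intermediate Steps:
o = -4 (o = -8 + 2*(2*3 - 4) = -8 + 2*(6 - 4) = -8 + 2*2 = -8 + 4 = -4)
(8 + 3)*o + 3 = (8 + 3)*(-4) + 3 = 11*(-4) + 3 = -44 + 3 = -41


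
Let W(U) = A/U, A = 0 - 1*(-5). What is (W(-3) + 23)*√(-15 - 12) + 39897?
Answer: 39897 + 64*I*√3 ≈ 39897.0 + 110.85*I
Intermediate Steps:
A = 5 (A = 0 + 5 = 5)
W(U) = 5/U
(W(-3) + 23)*√(-15 - 12) + 39897 = (5/(-3) + 23)*√(-15 - 12) + 39897 = (5*(-⅓) + 23)*√(-27) + 39897 = (-5/3 + 23)*(3*I*√3) + 39897 = 64*(3*I*√3)/3 + 39897 = 64*I*√3 + 39897 = 39897 + 64*I*√3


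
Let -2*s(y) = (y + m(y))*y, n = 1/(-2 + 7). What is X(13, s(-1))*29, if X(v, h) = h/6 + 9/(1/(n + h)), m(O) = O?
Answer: -6409/30 ≈ -213.63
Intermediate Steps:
n = ⅕ (n = 1/5 = ⅕ ≈ 0.20000)
s(y) = -y² (s(y) = -(y + y)*y/2 = -2*y*y/2 = -y²)
X(v, h) = 9/5 + 55*h/6 (X(v, h) = h/6 + 9/(1/(⅕ + h)) = h*(⅙) + 9*(⅕ + h) = h/6 + (9/5 + 9*h) = 9/5 + 55*h/6)
X(13, s(-1))*29 = (9/5 + 55*(-1*(-1)²)/6)*29 = (9/5 + 55*(-1*1)/6)*29 = (9/5 + (55/6)*(-1))*29 = (9/5 - 55/6)*29 = -221/30*29 = -6409/30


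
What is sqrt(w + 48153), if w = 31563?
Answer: 2*sqrt(19929) ≈ 282.34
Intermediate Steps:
sqrt(w + 48153) = sqrt(31563 + 48153) = sqrt(79716) = 2*sqrt(19929)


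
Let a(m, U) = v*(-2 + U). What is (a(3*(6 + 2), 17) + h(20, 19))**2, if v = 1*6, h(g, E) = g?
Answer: 12100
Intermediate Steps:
v = 6
a(m, U) = -12 + 6*U (a(m, U) = 6*(-2 + U) = -12 + 6*U)
(a(3*(6 + 2), 17) + h(20, 19))**2 = ((-12 + 6*17) + 20)**2 = ((-12 + 102) + 20)**2 = (90 + 20)**2 = 110**2 = 12100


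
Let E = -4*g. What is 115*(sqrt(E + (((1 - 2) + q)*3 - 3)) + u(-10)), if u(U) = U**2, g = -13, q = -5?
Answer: 11500 + 115*sqrt(31) ≈ 12140.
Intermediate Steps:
E = 52 (E = -4*(-13) = 52)
115*(sqrt(E + (((1 - 2) + q)*3 - 3)) + u(-10)) = 115*(sqrt(52 + (((1 - 2) - 5)*3 - 3)) + (-10)**2) = 115*(sqrt(52 + ((-1 - 5)*3 - 3)) + 100) = 115*(sqrt(52 + (-6*3 - 3)) + 100) = 115*(sqrt(52 + (-18 - 3)) + 100) = 115*(sqrt(52 - 21) + 100) = 115*(sqrt(31) + 100) = 115*(100 + sqrt(31)) = 11500 + 115*sqrt(31)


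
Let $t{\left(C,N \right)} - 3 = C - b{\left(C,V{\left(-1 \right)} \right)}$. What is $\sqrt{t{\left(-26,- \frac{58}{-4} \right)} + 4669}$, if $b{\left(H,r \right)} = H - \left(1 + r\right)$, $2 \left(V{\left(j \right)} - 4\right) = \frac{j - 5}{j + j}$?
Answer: $\frac{\sqrt{18714}}{2} \approx 68.4$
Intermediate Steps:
$V{\left(j \right)} = 4 + \frac{-5 + j}{4 j}$ ($V{\left(j \right)} = 4 + \frac{\left(j - 5\right) \frac{1}{j + j}}{2} = 4 + \frac{\left(-5 + j\right) \frac{1}{2 j}}{2} = 4 + \frac{\frac{1}{2} \frac{1}{j} \left(-5 + j\right)}{2} = 4 + \frac{-5 + j}{4 j}$)
$b{\left(H,r \right)} = -1 + H - r$ ($b{\left(H,r \right)} = H - \left(1 + r\right) = -1 + H - r$)
$t{\left(C,N \right)} = \frac{19}{2}$ ($t{\left(C,N \right)} = 3 - \left(-1 - \frac{-5 + 17 \left(-1\right)}{4 \left(-1\right)}\right) = 3 - \left(-1 - \frac{1}{4} \left(-1\right) \left(-5 - 17\right)\right) = 3 - \left(-1 - \frac{1}{4} \left(-1\right) \left(-22\right)\right) = 3 + \left(C - \left(-1 + C - \frac{11}{2}\right)\right) = 3 + \left(C - \left(- \frac{13}{2} + C\right)\right) = 3 + \frac{13}{2} = \frac{19}{2}$)
$\sqrt{t{\left(-26,- \frac{58}{-4} \right)} + 4669} = \sqrt{\frac{19}{2} + 4669} = \sqrt{\frac{9357}{2}} = \frac{\sqrt{18714}}{2}$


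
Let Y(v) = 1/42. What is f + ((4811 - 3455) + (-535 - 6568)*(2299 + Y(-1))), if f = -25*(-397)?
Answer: -685384775/42 ≈ -1.6319e+7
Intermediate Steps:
Y(v) = 1/42
f = 9925
f + ((4811 - 3455) + (-535 - 6568)*(2299 + Y(-1))) = 9925 + ((4811 - 3455) + (-535 - 6568)*(2299 + 1/42)) = 9925 + (1356 - 7103*96559/42) = 9925 + (1356 - 685858577/42) = 9925 - 685801625/42 = -685384775/42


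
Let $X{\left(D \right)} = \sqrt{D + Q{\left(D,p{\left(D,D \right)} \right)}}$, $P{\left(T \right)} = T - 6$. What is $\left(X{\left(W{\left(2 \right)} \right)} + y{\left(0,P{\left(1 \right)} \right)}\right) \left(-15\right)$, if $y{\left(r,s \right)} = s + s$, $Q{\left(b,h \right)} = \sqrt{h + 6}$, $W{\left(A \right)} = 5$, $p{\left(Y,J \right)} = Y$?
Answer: $150 - 15 \sqrt{5 + \sqrt{11}} \approx 106.74$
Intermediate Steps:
$P{\left(T \right)} = -6 + T$ ($P{\left(T \right)} = T - 6 = -6 + T$)
$Q{\left(b,h \right)} = \sqrt{6 + h}$
$X{\left(D \right)} = \sqrt{D + \sqrt{6 + D}}$
$y{\left(r,s \right)} = 2 s$
$\left(X{\left(W{\left(2 \right)} \right)} + y{\left(0,P{\left(1 \right)} \right)}\right) \left(-15\right) = \left(\sqrt{5 + \sqrt{6 + 5}} + 2 \left(-6 + 1\right)\right) \left(-15\right) = \left(\sqrt{5 + \sqrt{11}} + 2 \left(-5\right)\right) \left(-15\right) = \left(\sqrt{5 + \sqrt{11}} - 10\right) \left(-15\right) = \left(-10 + \sqrt{5 + \sqrt{11}}\right) \left(-15\right) = 150 - 15 \sqrt{5 + \sqrt{11}}$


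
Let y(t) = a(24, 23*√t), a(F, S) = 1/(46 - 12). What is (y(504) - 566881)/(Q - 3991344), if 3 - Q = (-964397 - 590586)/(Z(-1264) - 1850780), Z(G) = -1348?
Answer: 17848914010992/125672091636727 ≈ 0.14203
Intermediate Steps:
a(F, S) = 1/34
y(t) = 1/34
Q = 4001401/1852128 (Q = 3 - (-964397 - 590586)/(-1348 - 1850780) = 3 - (-1554983)/(-1852128) = 3 - (-1554983)*(-1)/1852128 = 3 - 1*1554983/1852128 = 3 - 1554983/1852128 = 4001401/1852128 ≈ 2.1604)
(y(504) - 566881)/(Q - 3991344) = (1/34 - 566881)/(4001401/1852128 - 3991344) = -19273953/(34*(-7392475978631/1852128)) = -19273953/34*(-1852128/7392475978631) = 17848914010992/125672091636727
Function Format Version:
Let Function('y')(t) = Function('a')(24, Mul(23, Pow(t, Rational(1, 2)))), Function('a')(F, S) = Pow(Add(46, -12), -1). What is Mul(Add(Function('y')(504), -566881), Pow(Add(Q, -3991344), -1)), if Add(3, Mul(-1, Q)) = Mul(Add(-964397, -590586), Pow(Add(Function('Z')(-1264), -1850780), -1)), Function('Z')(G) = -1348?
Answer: Rational(17848914010992, 125672091636727) ≈ 0.14203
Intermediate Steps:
Function('a')(F, S) = Rational(1, 34) (Function('a')(F, S) = Pow(34, -1) = Rational(1, 34))
Function('y')(t) = Rational(1, 34)
Q = Rational(4001401, 1852128) (Q = Add(3, Mul(-1, Mul(Add(-964397, -590586), Pow(Add(-1348, -1850780), -1)))) = Add(3, Mul(-1, Mul(-1554983, Pow(-1852128, -1)))) = Add(3, Mul(-1, Mul(-1554983, Rational(-1, 1852128)))) = Add(3, Mul(-1, Rational(1554983, 1852128))) = Add(3, Rational(-1554983, 1852128)) = Rational(4001401, 1852128) ≈ 2.1604)
Mul(Add(Function('y')(504), -566881), Pow(Add(Q, -3991344), -1)) = Mul(Add(Rational(1, 34), -566881), Pow(Add(Rational(4001401, 1852128), -3991344), -1)) = Mul(Rational(-19273953, 34), Pow(Rational(-7392475978631, 1852128), -1)) = Mul(Rational(-19273953, 34), Rational(-1852128, 7392475978631)) = Rational(17848914010992, 125672091636727)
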